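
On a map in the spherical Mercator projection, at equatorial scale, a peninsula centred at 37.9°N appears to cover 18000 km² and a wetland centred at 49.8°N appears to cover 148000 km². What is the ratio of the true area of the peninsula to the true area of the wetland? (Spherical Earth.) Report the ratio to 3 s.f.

Mercator's areal exaggeration is sec²φ; hence true area = (apparent area) · cos²φ.
True area of peninsula: 18000 × cos²(37.9°) = 18000 × 0.6227 = 11210 km².
True area of wetland: 148000 × cos²(49.8°) = 148000 × 0.4166 = 61660 km².
Ratio = 11210 / 61660 ≈ 0.182.

0.182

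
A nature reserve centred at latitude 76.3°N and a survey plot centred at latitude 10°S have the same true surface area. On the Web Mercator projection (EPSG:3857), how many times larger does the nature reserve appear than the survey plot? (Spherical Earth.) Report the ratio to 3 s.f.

On Mercator, area is exaggerated by sec²φ = 1/cos²φ.
At 76.3°: sec²(76.3°) = 1/0.2368² = 17.83.
At 10°: sec²(10°) = 1/0.9848² = 1.031.
Ratio = 17.83/1.031 = cos²(10°)/cos²(76.3°) ≈ 17.3.

17.3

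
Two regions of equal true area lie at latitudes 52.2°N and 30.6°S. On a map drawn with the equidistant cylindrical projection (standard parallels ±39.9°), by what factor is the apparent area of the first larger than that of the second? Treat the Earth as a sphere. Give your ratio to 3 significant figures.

The equidistant cylindrical projection with φ₀ = 39.9° has h = 1 (meridians true) and k = cos φ₀ / cos φ along parallels.
Areal scale at 52.2°: h·k = 1.000 × 1.252 = 1.252.
Areal scale at 30.6°: h·k = 1.000 × 0.8913 = 0.8913.
Ratio = 1.252/0.8913 ≈ 1.40.

1.40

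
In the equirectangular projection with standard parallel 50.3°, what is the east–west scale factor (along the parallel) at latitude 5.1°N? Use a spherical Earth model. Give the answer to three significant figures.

The equidistant cylindrical projection with φ₀ = 50.3° has h = 1 (meridians true) and k = cos φ₀ / cos φ along parallels.
k = cos 50.3° / cos 5.1° = 0.6388/0.9960 = 0.6413.

0.641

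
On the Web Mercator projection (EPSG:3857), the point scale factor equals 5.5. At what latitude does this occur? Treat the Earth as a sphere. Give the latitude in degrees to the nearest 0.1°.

Mercator scale is k = sec φ = 1/cos φ.
1/cos φ = 5.5  ⇒  cos φ = 0.1818  ⇒  φ = arccos(0.1818) ≈ 79.5°.

79.5°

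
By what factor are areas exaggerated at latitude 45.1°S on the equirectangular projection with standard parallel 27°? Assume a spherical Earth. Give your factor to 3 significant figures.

The equidistant cylindrical projection with φ₀ = 27° has h = 1 (meridians true) and k = cos φ₀ / cos φ along parallels.
Areal scale = h·k = 1 × cos φ₀ / cos φ; at 45.1°, h = 1.000, k = 1.262, so h·k = 1.262.

1.26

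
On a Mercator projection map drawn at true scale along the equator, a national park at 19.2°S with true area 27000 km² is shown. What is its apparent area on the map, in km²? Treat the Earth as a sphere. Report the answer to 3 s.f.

30300 km²

The Mercator projection is conformal; its linear scale factor is the same in every direction and equals sec φ = 1/cos φ.
Areal scale = k² = sec²φ = 1/cos²(19.2°) = 1/0.9444² = 1.121.
Apparent area = 27000 × 1.121 ≈ 30300 km².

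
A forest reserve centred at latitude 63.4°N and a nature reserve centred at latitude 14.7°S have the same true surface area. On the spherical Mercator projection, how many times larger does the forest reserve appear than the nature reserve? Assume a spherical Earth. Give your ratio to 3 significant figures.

Mercator areal scale is sec²φ.
At 63.4°: sec²(63.4°) = 1/0.4478² = 4.988.
At 14.7°: sec²(14.7°) = 1/0.9673² = 1.069.
Ratio = 4.988/1.069 = cos²(14.7°)/cos²(63.4°) ≈ 4.67.

4.67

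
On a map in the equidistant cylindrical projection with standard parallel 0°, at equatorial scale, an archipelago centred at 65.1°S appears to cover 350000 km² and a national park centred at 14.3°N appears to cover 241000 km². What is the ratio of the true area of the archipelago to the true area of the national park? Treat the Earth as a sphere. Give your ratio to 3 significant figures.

0.631

Plate carrée has h = 1 and k = sec φ, giving areal scale sec φ; true area = (apparent area) · cos φ.
True area of archipelago: 350000 × cos(65.1°) = 350000 × 0.4210 = 147400 km².
True area of national park: 241000 × cos(14.3°) = 241000 × 0.9690 = 233500 km².
Ratio = 147400 / 233500 ≈ 0.631.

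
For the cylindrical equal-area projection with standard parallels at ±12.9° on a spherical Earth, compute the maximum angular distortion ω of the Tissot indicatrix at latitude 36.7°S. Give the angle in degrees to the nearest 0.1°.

22.2°

A cylindrical equal-area projection with standard parallel φ₀ has meridian scale h = cos φ / cos φ₀ and parallel scale k = cos φ₀ / cos φ (so areas are preserved, h·k = 1).
At 36.7°: h = 0.8225, k = 1.216; principal scales a = 1.216, b = 0.8225.
sin(ω/2) = (a − b)/(a + b) = 0.3932/2.038 = 0.1929, so ω = 2 arcsin(0.1929) ≈ 22.2°.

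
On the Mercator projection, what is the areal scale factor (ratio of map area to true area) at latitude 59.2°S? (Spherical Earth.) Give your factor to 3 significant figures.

3.81

Mercator is conformal, so the point scale is isotropic: h = k = sec φ = 1/cos φ.
Areal scale = k² = sec²φ = 1/cos²(59.2°) = 1/0.5120² = 3.814.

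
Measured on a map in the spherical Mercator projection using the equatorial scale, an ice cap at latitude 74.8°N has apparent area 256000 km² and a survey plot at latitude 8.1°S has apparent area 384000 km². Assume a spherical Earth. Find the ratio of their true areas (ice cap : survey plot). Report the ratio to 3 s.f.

On Mercator the areal scale is sec²φ, so true area = apparent × cos²φ.
True area of ice cap: 256000 × cos²(74.8°) = 256000 × 0.06874 = 17600 km².
True area of survey plot: 384000 × cos²(8.1°) = 384000 × 0.9801 = 376400 km².
Ratio = 17600 / 376400 ≈ 0.0468.

0.0468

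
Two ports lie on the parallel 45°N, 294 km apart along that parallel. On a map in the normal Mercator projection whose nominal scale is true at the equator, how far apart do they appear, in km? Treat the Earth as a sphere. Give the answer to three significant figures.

416 km

For Mercator, h = k = sec φ (a conformal cylindrical projection has a single point scale, 1/cos φ).
Along the parallel, k = sec 45° = 1/0.7071 = 1.414.
Map distance = 294 × 1.414 ≈ 416 km.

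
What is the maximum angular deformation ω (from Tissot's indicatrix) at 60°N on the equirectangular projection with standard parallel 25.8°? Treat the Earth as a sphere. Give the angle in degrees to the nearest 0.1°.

With standard parallel φ₀ = 25.8°, the equirectangular projection gives x = Rλ cos φ₀, y = Rφ, so h = 1 and k = cos 25.8° / cos φ.
At 60°: h = 1.000, k = 1.801; principal scales a = 1.801, b = 1.000.
sin(ω/2) = (a − b)/(a + b) = 0.8006/2.801 = 0.2859, so ω = 2 arcsin(0.2859) ≈ 33.2°.

33.2°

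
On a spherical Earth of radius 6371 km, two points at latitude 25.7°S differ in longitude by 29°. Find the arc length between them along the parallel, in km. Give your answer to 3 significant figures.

Arc length along a parallel = R cos φ · Δλ (with Δλ in radians).
= 6371 × cos 25.7° × (29° × π/180) = 6371 × 0.9011 × 0.5061 ≈ 2910 km.

2910 km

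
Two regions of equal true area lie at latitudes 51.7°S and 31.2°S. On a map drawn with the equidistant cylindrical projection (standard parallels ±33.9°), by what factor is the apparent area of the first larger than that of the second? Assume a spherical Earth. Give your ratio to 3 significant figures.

With standard parallel φ₀ = 33.9°, the equirectangular projection gives x = Rλ cos φ₀, y = Rφ, so h = 1 and k = cos 33.9° / cos φ.
Areal scale at 51.7°: h·k = 1.000 × 1.339 = 1.339.
Areal scale at 31.2°: h·k = 1.000 × 0.9704 = 0.9704.
Ratio = 1.339/0.9704 ≈ 1.38.

1.38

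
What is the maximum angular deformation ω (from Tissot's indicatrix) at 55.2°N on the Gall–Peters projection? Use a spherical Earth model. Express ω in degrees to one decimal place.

The Gall–Peters projection is cylindrical equal-area with φ₀ = 45°. A cylindrical equal-area projection with standard parallel φ₀ has meridian scale h = cos φ / cos φ₀ and parallel scale k = cos φ₀ / cos φ (so areas are preserved, h·k = 1).
At 55.2°: h = 0.8071, k = 1.239; principal scales a = 1.239, b = 0.8071.
sin(ω/2) = (a − b)/(a + b) = 0.4319/2.046 = 0.2111, so ω = 2 arcsin(0.2111) ≈ 24.4°.

24.4°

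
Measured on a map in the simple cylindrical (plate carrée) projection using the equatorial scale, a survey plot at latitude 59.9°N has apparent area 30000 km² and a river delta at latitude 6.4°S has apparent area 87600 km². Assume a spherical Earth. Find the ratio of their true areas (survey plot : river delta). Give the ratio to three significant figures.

Plate carrée has h = 1 and k = sec φ, giving areal scale sec φ; true area = (apparent area) · cos φ.
True area of survey plot: 30000 × cos(59.9°) = 30000 × 0.5015 = 15050 km².
True area of river delta: 87600 × cos(6.4°) = 87600 × 0.9938 = 87050 km².
Ratio = 15050 / 87050 ≈ 0.173.

0.173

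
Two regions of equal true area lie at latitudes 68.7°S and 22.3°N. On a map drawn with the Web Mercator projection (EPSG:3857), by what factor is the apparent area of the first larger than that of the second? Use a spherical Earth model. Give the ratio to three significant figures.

6.49

Mercator is conformal with k = sec φ, so areal scale = k² = sec²φ.
At 68.7°: sec²(68.7°) = 1/0.3633² = 7.579.
At 22.3°: sec²(22.3°) = 1/0.9252² = 1.168.
Ratio = 7.579/1.168 = cos²(22.3°)/cos²(68.7°) ≈ 6.49.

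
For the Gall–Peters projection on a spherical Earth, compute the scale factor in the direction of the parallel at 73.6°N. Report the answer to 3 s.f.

Gall–Peters is a cylindrical equal-area projection with standard parallels at ±45°. A cylindrical equal-area projection with standard parallel φ₀ has meridian scale h = cos φ / cos φ₀ and parallel scale k = cos φ₀ / cos φ (so areas are preserved, h·k = 1).
k = cos 45° / cos 73.6° = 0.7071/0.2823 = 2.504.

2.50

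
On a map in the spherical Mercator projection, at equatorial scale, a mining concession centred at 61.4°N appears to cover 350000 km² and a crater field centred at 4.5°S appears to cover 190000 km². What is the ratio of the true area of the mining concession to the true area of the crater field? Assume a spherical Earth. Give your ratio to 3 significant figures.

0.425

Since Mercator area scale is 1/cos²φ, the true area equals the apparent area multiplied by cos²φ.
True area of mining concession: 350000 × cos²(61.4°) = 350000 × 0.2291 = 80200 km².
True area of crater field: 190000 × cos²(4.5°) = 190000 × 0.9938 = 188800 km².
Ratio = 80200 / 188800 ≈ 0.425.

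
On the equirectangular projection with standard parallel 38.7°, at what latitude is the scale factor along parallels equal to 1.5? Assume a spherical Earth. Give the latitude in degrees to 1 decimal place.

With standard parallel φ₀ = 38.7°, the equirectangular projection gives x = Rλ cos φ₀, y = Rφ, so h = 1 and k = cos 38.7° / cos φ.
k = cos φ₀ / cos φ = 1.5  ⇒  cos φ = cos 38.7° / 1.5 = 0.5203.
φ = arccos(0.5203) ≈ 58.6°.

58.6°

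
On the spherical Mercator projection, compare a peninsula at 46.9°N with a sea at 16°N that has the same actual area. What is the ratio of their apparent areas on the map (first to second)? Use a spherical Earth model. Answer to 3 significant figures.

Mercator areal scale is sec²φ.
At 46.9°: sec²(46.9°) = 1/0.6833² = 2.142.
At 16°: sec²(16°) = 1/0.9613² = 1.082.
Ratio = 2.142/1.082 = cos²(16°)/cos²(46.9°) ≈ 1.98.

1.98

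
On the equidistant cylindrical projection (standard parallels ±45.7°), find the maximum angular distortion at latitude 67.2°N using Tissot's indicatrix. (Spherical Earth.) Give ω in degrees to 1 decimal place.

With standard parallel φ₀ = 45.7°, the equirectangular projection gives x = Rλ cos φ₀, y = Rφ, so h = 1 and k = cos 45.7° / cos φ.
At 67.2°: h = 1.000, k = 1.802; principal scales a = 1.802, b = 1.000.
sin(ω/2) = (a − b)/(a + b) = 0.8023/2.802 = 0.2863, so ω = 2 arcsin(0.2863) ≈ 33.3°.

33.3°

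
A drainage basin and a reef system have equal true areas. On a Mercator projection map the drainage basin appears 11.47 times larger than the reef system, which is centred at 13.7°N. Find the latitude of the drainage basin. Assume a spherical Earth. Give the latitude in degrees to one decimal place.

73.3°

Mercator areal scale is sec²φ, so apparent-area ratio = sec²φ₁ / sec²φ₂ = cos²φ₂ / cos²φ₁.
cos²φ₂ / cos²φ₁ = 11.47  ⇒  cos φ₁ = cos 13.7° / √11.47 = 0.9715/3.387 = 0.2869.
φ₁ = arccos(0.2869) ≈ 73.3°.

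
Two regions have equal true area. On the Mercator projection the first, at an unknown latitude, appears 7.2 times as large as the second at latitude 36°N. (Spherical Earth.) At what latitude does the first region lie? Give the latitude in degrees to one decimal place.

On Mercator, (apparent₁)/(apparent₂) = sec²φ₁ / sec²φ₂ when true areas are equal.
cos²φ₂ / cos²φ₁ = 7.2  ⇒  cos φ₁ = cos 36° / √7.2 = 0.8090/2.683 = 0.3015.
φ₁ = arccos(0.3015) ≈ 72.5°.

72.5°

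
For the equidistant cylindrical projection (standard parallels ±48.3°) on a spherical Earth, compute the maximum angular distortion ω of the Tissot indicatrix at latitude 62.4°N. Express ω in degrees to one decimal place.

In the equirectangular projection with standard parallel φ₀ = 48.3° (x = Rλ cos φ₀, y = Rφ), meridians are true-scale (h = 1) and the parallel scale is k = cos φ₀ / cos φ.
At 62.4°: h = 1.000, k = 1.436; principal scales a = 1.436, b = 1.000.
sin(ω/2) = (a − b)/(a + b) = 0.4359/2.436 = 0.1789, so ω = 2 arcsin(0.1789) ≈ 20.6°.

20.6°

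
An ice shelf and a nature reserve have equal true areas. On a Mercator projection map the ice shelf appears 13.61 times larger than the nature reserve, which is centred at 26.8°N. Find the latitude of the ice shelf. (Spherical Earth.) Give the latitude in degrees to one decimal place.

For equal true areas on Mercator, apparent areas scale as sec²φ, so the ratio is cos²φ₂ / cos²φ₁.
cos²φ₂ / cos²φ₁ = 13.61  ⇒  cos φ₁ = cos 26.8° / √13.61 = 0.8926/3.689 = 0.2419.
φ₁ = arccos(0.2419) ≈ 76.0°.

76.0°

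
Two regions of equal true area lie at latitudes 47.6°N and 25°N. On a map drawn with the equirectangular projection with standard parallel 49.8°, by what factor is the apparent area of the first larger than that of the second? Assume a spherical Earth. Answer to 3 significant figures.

1.34

With standard parallel φ₀ = 49.8°, the equirectangular projection gives x = Rλ cos φ₀, y = Rφ, so h = 1 and k = cos 49.8° / cos φ.
Areal scale at 47.6°: h·k = 1.000 × 0.9572 = 0.9572.
Areal scale at 25°: h·k = 1.000 × 0.7122 = 0.7122.
Ratio = 0.9572/0.7122 ≈ 1.34.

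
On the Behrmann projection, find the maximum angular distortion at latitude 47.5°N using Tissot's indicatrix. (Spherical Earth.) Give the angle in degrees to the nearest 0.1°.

28.2°

The Behrmann projection is cylindrical equal-area with φ₀ = 30°. For cylindrical equal-area with standard parallel φ₀, h = cos φ / cos φ₀ and k = cos φ₀ / cos φ, so h·k = 1.
At 47.5°: h = 0.7801, k = 1.282; principal scales a = 1.282, b = 0.7801.
sin(ω/2) = (a − b)/(a + b) = 0.5018/2.062 = 0.2433, so ω = 2 arcsin(0.2433) ≈ 28.2°.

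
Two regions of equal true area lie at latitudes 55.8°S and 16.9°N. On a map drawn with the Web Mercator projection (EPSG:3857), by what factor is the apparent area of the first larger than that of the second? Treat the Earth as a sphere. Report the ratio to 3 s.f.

2.90

Mercator is conformal with k = sec φ, so areal scale = k² = sec²φ.
At 55.8°: sec²(55.8°) = 1/0.5621² = 3.165.
At 16.9°: sec²(16.9°) = 1/0.9568² = 1.092.
Ratio = 3.165/1.092 = cos²(16.9°)/cos²(55.8°) ≈ 2.90.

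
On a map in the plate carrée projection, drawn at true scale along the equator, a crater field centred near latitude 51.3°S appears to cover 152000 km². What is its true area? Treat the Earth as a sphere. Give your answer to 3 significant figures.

In the plate carrée (x = Rλ, y = Rφ), meridians are true-scale (h = 1) and parallels are stretched by k = sec φ.
Areal scale = h·k = 1 × sec φ; at 51.3°, h = 1.000, k = 1.599, so h·k = 1.599.
True area = apparent / (areal scale) = 152000 / 1.599 ≈ 95000 km².

95000 km²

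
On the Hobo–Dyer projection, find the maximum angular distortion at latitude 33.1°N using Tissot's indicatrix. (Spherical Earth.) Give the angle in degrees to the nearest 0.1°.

Hobo–Dyer is a cylindrical equal-area projection with standard parallels at ±37.5°. Cylindrical equal-area (φ₀ = 37.5°): h = cos φ / cos 37.5° along meridians, k = cos 37.5° / cos φ along parallels; h·k = 1.
At 33.1°: h = 1.056, k = 0.9470; principal scales a = 1.056, b = 0.9470.
sin(ω/2) = (a − b)/(a + b) = 0.1089/2.003 = 0.05436, so ω = 2 arcsin(0.05436) ≈ 6.2°.

6.2°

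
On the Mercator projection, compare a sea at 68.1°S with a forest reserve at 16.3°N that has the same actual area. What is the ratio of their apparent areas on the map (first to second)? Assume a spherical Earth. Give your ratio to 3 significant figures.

Mercator is conformal with k = sec φ, so areal scale = k² = sec²φ.
At 68.1°: sec²(68.1°) = 1/0.3730² = 7.188.
At 16.3°: sec²(16.3°) = 1/0.9598² = 1.086.
Ratio = 7.188/1.086 = cos²(16.3°)/cos²(68.1°) ≈ 6.62.

6.62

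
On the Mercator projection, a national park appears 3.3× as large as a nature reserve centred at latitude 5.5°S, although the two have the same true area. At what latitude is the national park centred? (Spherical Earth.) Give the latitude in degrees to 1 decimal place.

56.8°

For equal true areas on Mercator, apparent areas scale as sec²φ, so the ratio is cos²φ₂ / cos²φ₁.
cos²φ₂ / cos²φ₁ = 3.3  ⇒  cos φ₁ = cos 5.5° / √3.3 = 0.9954/1.817 = 0.5479.
φ₁ = arccos(0.5479) ≈ 56.8°.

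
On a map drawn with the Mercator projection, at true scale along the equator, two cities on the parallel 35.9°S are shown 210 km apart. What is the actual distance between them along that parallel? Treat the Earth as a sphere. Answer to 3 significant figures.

170 km

For Mercator, h = k = sec φ (a conformal cylindrical projection has a single point scale, 1/cos φ).
Along the parallel at 35.9°, map distances are exaggerated by k = sec 35.9° = 1.235.
True distance = 210 / 1.235 = 210 × cos 35.9° ≈ 170 km.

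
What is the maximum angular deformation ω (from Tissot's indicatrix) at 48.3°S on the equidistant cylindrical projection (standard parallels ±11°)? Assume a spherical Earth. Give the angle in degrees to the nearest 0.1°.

22.2°

In the equirectangular projection with standard parallel φ₀ = 11° (x = Rλ cos φ₀, y = Rφ), meridians are true-scale (h = 1) and the parallel scale is k = cos φ₀ / cos φ.
At 48.3°: h = 1.000, k = 1.476; principal scales a = 1.476, b = 1.000.
sin(ω/2) = (a − b)/(a + b) = 0.4756/2.476 = 0.1921, so ω = 2 arcsin(0.1921) ≈ 22.2°.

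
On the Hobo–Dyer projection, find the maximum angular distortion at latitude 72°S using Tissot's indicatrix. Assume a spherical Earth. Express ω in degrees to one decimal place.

94.9°

The Hobo–Dyer projection is cylindrical equal-area with φ₀ = 37.5°. A cylindrical equal-area projection with standard parallel φ₀ has meridian scale h = cos φ / cos φ₀ and parallel scale k = cos φ₀ / cos φ (so areas are preserved, h·k = 1).
At 72°: h = 0.3895, k = 2.567; principal scales a = 2.567, b = 0.3895.
sin(ω/2) = (a − b)/(a + b) = 2.178/2.957 = 0.7365, so ω = 2 arcsin(0.7365) ≈ 94.9°.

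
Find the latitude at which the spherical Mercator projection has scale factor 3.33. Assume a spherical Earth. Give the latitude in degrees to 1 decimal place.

Mercator scale is k = sec φ = 1/cos φ.
1/cos φ = 3.33  ⇒  cos φ = 0.3003  ⇒  φ = arccos(0.3003) ≈ 72.5°.

72.5°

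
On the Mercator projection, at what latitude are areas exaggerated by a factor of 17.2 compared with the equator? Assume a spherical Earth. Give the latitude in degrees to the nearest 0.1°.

76.0°

Mercator areal scale is sec²φ.
sec²φ = 17.2  ⇒  cos²φ = 0.05814  ⇒  cos φ = 0.2411.
φ = arccos(0.2411) ≈ 76.0°.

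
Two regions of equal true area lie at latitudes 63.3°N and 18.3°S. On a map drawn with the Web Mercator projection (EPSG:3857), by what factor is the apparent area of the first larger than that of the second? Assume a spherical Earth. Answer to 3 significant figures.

Mercator is conformal with k = sec φ, so areal scale = k² = sec²φ.
At 63.3°: sec²(63.3°) = 1/0.4493² = 4.953.
At 18.3°: sec²(18.3°) = 1/0.9494² = 1.109.
Ratio = 4.953/1.109 = cos²(18.3°)/cos²(63.3°) ≈ 4.46.

4.46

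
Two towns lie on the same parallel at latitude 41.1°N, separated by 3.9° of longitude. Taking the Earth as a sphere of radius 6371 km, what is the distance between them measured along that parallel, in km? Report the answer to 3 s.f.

327 km

Arc length along a parallel = R cos φ · Δλ (with Δλ in radians).
= 6371 × cos 41.1° × (3.9° × π/180) = 6371 × 0.7536 × 0.06807 ≈ 327 km.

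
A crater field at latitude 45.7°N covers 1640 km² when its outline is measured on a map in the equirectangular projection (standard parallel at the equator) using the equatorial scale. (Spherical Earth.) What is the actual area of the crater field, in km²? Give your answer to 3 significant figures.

1150 km²

Plate carrée maps x = Rλ, y = Rφ. The meridian scale is h = 1 and the parallel scale is k = 1/cos φ = sec φ.
Areal scale = h·k = 1 × sec φ; at 45.7°, h = 1.000, k = 1.432, so h·k = 1.432.
True area = apparent / (areal scale) = 1640 / 1.432 ≈ 1150 km².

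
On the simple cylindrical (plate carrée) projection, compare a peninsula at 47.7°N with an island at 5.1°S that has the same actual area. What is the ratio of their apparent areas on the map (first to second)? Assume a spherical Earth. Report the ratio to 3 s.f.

Plate carrée maps x = Rλ, y = Rφ. The meridian scale is h = 1 and the parallel scale is k = 1/cos φ = sec φ.
Areal scale at 47.7°: h·k = 1.000 × 1.486 = 1.486.
Areal scale at 5.1°: h·k = 1.000 × 1.004 = 1.004.
Ratio = 1.486/1.004 ≈ 1.48.

1.48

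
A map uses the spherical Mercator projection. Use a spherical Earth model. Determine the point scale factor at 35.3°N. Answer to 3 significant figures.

1.23

Mercator is conformal, so the point scale is isotropic: h = k = sec φ = 1/cos φ.
k = 1/cos 35.3° = 1/0.8161 = 1.225.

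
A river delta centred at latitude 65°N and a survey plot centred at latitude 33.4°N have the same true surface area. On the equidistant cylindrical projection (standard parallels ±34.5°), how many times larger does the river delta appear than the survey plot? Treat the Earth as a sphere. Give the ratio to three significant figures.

1.98

The equidistant cylindrical projection with φ₀ = 34.5° has h = 1 (meridians true) and k = cos φ₀ / cos φ along parallels.
Areal scale at 65°: h·k = 1.000 × 1.950 = 1.950.
Areal scale at 33.4°: h·k = 1.000 × 0.9872 = 0.9872.
Ratio = 1.950/0.9872 ≈ 1.98.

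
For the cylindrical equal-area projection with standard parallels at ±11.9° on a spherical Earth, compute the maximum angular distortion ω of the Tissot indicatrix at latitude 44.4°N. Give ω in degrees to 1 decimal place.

35.5°

A cylindrical equal-area projection with standard parallel φ₀ has meridian scale h = cos φ / cos φ₀ and parallel scale k = cos φ₀ / cos φ (so areas are preserved, h·k = 1).
At 44.4°: h = 0.7302, k = 1.370; principal scales a = 1.370, b = 0.7302.
sin(ω/2) = (a − b)/(a + b) = 0.6394/2.100 = 0.3045, so ω = 2 arcsin(0.3045) ≈ 35.5°.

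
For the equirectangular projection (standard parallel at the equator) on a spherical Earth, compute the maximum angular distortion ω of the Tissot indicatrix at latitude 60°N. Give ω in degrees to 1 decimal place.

38.9°

Plate carrée maps x = Rλ, y = Rφ. The meridian scale is h = 1 and the parallel scale is k = 1/cos φ = sec φ.
At 60°: h = 1.000, k = 2.000; principal scales a = 2.000, b = 1.000.
sin(ω/2) = (a − b)/(a + b) = 1.0000/3.000 = 0.3333, so ω = 2 arcsin(0.3333) ≈ 38.9°.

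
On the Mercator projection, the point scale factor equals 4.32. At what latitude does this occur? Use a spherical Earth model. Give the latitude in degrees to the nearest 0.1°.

76.6°

Mercator scale is k = sec φ = 1/cos φ.
1/cos φ = 4.32  ⇒  cos φ = 0.2315  ⇒  φ = arccos(0.2315) ≈ 76.6°.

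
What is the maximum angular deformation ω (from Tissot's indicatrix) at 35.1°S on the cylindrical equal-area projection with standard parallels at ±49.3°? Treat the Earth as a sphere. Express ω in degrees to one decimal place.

A cylindrical equal-area projection with standard parallel φ₀ has meridian scale h = cos φ / cos φ₀ and parallel scale k = cos φ₀ / cos φ (so areas are preserved, h·k = 1).
At 35.1°: h = 1.255, k = 0.7970; principal scales a = 1.255, b = 0.7970.
sin(ω/2) = (a − b)/(a + b) = 0.4576/2.052 = 0.2230, so ω = 2 arcsin(0.2230) ≈ 25.8°.

25.8°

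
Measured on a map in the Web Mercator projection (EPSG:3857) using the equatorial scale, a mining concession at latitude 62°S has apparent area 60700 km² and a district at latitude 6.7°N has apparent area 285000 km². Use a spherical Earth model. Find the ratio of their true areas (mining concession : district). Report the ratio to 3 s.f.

Mercator's areal exaggeration is sec²φ; hence true area = (apparent area) · cos²φ.
True area of mining concession: 60700 × cos²(62°) = 60700 × 0.2204 = 13380 km².
True area of district: 285000 × cos²(6.7°) = 285000 × 0.9864 = 281100 km².
Ratio = 13380 / 281100 ≈ 0.0476.

0.0476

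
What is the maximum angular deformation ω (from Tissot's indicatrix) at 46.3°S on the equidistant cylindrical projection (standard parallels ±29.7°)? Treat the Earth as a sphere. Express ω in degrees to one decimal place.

With standard parallel φ₀ = 29.7°, the equirectangular projection gives x = Rλ cos φ₀, y = Rφ, so h = 1 and k = cos 29.7° / cos φ.
At 46.3°: h = 1.000, k = 1.257; principal scales a = 1.257, b = 1.000.
sin(ω/2) = (a − b)/(a + b) = 0.2573/2.257 = 0.1140, so ω = 2 arcsin(0.1140) ≈ 13.1°.

13.1°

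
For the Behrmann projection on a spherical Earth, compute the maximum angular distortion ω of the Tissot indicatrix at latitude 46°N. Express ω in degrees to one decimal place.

The Behrmann projection is cylindrical equal-area with φ₀ = 30°. A cylindrical equal-area projection with standard parallel φ₀ has meridian scale h = cos φ / cos φ₀ and parallel scale k = cos φ₀ / cos φ (so areas are preserved, h·k = 1).
At 46°: h = 0.8021, k = 1.247; principal scales a = 1.247, b = 0.8021.
sin(ω/2) = (a − b)/(a + b) = 0.4446/2.049 = 0.2170, so ω = 2 arcsin(0.2170) ≈ 25.1°.

25.1°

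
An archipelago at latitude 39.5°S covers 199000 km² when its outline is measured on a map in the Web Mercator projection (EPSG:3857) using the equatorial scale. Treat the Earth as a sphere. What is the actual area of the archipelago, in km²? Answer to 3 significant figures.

118000 km²

The Mercator projection is conformal; its linear scale factor is the same in every direction and equals sec φ = 1/cos φ.
Areal scale = k² = sec²φ = 1/cos²(39.5°) = 1/0.7716² = 1.680.
True area = apparent / (areal scale) = 199000 / 1.680 ≈ 118000 km².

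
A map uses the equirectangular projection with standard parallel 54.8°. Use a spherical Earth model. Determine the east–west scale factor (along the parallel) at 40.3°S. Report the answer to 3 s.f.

The equidistant cylindrical projection with φ₀ = 54.8° has h = 1 (meridians true) and k = cos φ₀ / cos φ along parallels.
k = cos 54.8° / cos 40.3° = 0.5764/0.7627 = 0.7558.

0.756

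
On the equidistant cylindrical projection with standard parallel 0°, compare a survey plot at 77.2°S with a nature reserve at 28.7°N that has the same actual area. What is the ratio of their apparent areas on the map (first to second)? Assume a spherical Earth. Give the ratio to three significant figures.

For the equirectangular projection with φ₀ = 0 (plate carrée), h = 1 along meridians and k = sec φ along parallels.
Areal scale at 77.2°: h·k = 1.000 × 4.514 = 4.514.
Areal scale at 28.7°: h·k = 1.000 × 1.140 = 1.140.
Ratio = 4.514/1.140 ≈ 3.96.

3.96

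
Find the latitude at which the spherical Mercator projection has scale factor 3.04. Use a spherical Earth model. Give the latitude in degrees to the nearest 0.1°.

Mercator scale is k = sec φ = 1/cos φ.
1/cos φ = 3.04  ⇒  cos φ = 0.3289  ⇒  φ = arccos(0.3289) ≈ 70.8°.

70.8°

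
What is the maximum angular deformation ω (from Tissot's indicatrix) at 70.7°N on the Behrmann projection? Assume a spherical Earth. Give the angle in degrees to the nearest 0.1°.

The Behrmann projection is cylindrical equal-area with φ₀ = 30°. A cylindrical equal-area projection with standard parallel φ₀ has meridian scale h = cos φ / cos φ₀ and parallel scale k = cos φ₀ / cos φ (so areas are preserved, h·k = 1).
At 70.7°: h = 0.3816, k = 2.620; principal scales a = 2.620, b = 0.3816.
sin(ω/2) = (a − b)/(a + b) = 2.239/3.002 = 0.7457, so ω = 2 arcsin(0.7457) ≈ 96.4°.

96.4°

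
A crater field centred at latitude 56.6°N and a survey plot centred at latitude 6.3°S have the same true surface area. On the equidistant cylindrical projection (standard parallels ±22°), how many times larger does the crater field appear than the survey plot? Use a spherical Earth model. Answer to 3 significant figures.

1.81

In the equirectangular projection with standard parallel φ₀ = 22° (x = Rλ cos φ₀, y = Rφ), meridians are true-scale (h = 1) and the parallel scale is k = cos φ₀ / cos φ.
Areal scale at 56.6°: h·k = 1.000 × 1.684 = 1.684.
Areal scale at 6.3°: h·k = 1.000 × 0.9328 = 0.9328.
Ratio = 1.684/0.9328 ≈ 1.81.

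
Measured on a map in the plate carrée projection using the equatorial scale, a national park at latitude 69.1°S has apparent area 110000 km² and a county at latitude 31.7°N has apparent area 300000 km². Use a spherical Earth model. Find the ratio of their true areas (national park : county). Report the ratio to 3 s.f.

Plate carrée has h = 1 and k = sec φ, giving areal scale sec φ; true area = (apparent area) · cos φ.
True area of national park: 110000 × cos(69.1°) = 110000 × 0.3567 = 39240 km².
True area of county: 300000 × cos(31.7°) = 300000 × 0.8508 = 255200 km².
Ratio = 39240 / 255200 ≈ 0.154.

0.154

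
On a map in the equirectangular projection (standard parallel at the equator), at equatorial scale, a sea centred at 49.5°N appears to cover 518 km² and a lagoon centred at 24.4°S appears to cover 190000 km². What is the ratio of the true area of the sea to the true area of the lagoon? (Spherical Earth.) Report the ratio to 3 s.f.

On the plate carrée, areal scale = h·k = 1 × sec φ, so true area = apparent × cos φ.
True area of sea: 518 × cos(49.5°) = 518 × 0.6494 = 336.4 km².
True area of lagoon: 190000 × cos(24.4°) = 190000 × 0.9107 = 173000 km².
Ratio = 336.4 / 173000 ≈ 0.00194.

0.00194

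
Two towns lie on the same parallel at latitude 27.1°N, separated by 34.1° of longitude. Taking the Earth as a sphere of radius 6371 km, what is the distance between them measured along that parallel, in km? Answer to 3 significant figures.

3380 km

Arc length along a parallel = R cos φ · Δλ (with Δλ in radians).
= 6371 × cos 27.1° × (34.1° × π/180) = 6371 × 0.8902 × 0.5952 ≈ 3380 km.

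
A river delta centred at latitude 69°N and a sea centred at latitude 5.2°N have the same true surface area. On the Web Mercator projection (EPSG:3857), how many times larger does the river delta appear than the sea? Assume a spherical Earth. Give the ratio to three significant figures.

7.72

Mercator is conformal with k = sec φ, so areal scale = k² = sec²φ.
At 69°: sec²(69°) = 1/0.3584² = 7.786.
At 5.2°: sec²(5.2°) = 1/0.9959² = 1.008.
Ratio = 7.786/1.008 = cos²(5.2°)/cos²(69°) ≈ 7.72.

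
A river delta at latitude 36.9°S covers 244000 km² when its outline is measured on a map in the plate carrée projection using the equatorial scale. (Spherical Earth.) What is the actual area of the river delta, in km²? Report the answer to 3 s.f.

195000 km²

For the equirectangular projection with φ₀ = 0 (plate carrée), h = 1 along meridians and k = sec φ along parallels.
Areal scale = h·k = 1 × sec φ; at 36.9°, h = 1.000, k = 1.250, so h·k = 1.250.
True area = apparent / (areal scale) = 244000 / 1.250 ≈ 195000 km².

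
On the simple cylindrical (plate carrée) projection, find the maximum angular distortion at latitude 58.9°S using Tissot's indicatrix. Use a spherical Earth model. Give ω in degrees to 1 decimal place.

In the plate carrée (x = Rλ, y = Rφ), meridians are true-scale (h = 1) and parallels are stretched by k = sec φ.
At 58.9°: h = 1.000, k = 1.936; principal scales a = 1.936, b = 1.000.
sin(ω/2) = (a − b)/(a + b) = 0.9360/2.936 = 0.3188, so ω = 2 arcsin(0.3188) ≈ 37.2°.

37.2°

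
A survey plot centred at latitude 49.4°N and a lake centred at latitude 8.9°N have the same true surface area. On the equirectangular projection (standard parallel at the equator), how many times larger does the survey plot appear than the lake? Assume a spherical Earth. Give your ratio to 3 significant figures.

Plate carrée maps x = Rλ, y = Rφ. The meridian scale is h = 1 and the parallel scale is k = 1/cos φ = sec φ.
Areal scale at 49.4°: h·k = 1.000 × 1.537 = 1.537.
Areal scale at 8.9°: h·k = 1.000 × 1.012 = 1.012.
Ratio = 1.537/1.012 ≈ 1.52.

1.52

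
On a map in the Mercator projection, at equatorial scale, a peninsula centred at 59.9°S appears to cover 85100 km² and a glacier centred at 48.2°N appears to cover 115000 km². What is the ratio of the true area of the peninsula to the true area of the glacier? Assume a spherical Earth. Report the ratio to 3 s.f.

Mercator's areal exaggeration is sec²φ; hence true area = (apparent area) · cos²φ.
True area of peninsula: 85100 × cos²(59.9°) = 85100 × 0.2515 = 21400 km².
True area of glacier: 115000 × cos²(48.2°) = 115000 × 0.4443 = 51090 km².
Ratio = 21400 / 51090 ≈ 0.419.

0.419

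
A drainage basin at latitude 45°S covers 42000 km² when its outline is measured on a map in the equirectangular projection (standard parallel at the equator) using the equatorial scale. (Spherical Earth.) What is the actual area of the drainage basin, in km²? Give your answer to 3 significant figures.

29700 km²

For the equirectangular projection with φ₀ = 0 (plate carrée), h = 1 along meridians and k = sec φ along parallels.
Areal scale = h·k = 1 × sec φ; at 45°, h = 1.000, k = 1.414, so h·k = 1.414.
True area = apparent / (areal scale) = 42000 / 1.414 ≈ 29700 km².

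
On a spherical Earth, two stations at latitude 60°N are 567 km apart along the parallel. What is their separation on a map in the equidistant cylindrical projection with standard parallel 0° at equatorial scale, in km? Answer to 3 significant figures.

1130 km

In the plate carrée (x = Rλ, y = Rφ), meridians are true-scale (h = 1) and parallels are stretched by k = sec φ.
Along the parallel, k = sec 60° = 1/0.5000 = 2.000.
Map distance = 567 × 2.000 ≈ 1130 km.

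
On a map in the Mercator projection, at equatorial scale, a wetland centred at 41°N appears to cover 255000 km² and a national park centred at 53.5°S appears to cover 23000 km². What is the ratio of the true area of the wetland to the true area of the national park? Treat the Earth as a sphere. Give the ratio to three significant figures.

17.8

Since Mercator area scale is 1/cos²φ, the true area equals the apparent area multiplied by cos²φ.
True area of wetland: 255000 × cos²(41°) = 255000 × 0.5696 = 145200 km².
True area of national park: 23000 × cos²(53.5°) = 23000 × 0.3538 = 8138 km².
Ratio = 145200 / 8138 ≈ 17.8.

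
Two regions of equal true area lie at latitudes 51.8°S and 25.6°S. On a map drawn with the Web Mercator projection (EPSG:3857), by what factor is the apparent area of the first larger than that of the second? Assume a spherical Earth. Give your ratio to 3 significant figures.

2.13

Mercator areal scale is sec²φ.
At 51.8°: sec²(51.8°) = 1/0.6184² = 2.615.
At 25.6°: sec²(25.6°) = 1/0.9018² = 1.230.
Ratio = 2.615/1.230 = cos²(25.6°)/cos²(51.8°) ≈ 2.13.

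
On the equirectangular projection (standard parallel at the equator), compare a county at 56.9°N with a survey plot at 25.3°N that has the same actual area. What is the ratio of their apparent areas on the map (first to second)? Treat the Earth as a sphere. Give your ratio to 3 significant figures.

Plate carrée maps x = Rλ, y = Rφ. The meridian scale is h = 1 and the parallel scale is k = 1/cos φ = sec φ.
Areal scale at 56.9°: h·k = 1.000 × 1.831 = 1.831.
Areal scale at 25.3°: h·k = 1.000 × 1.106 = 1.106.
Ratio = 1.831/1.106 ≈ 1.66.

1.66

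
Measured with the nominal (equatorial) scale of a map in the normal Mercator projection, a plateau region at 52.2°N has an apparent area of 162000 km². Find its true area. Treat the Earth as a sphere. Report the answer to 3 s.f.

60900 km²

Mercator is conformal, so the point scale is isotropic: h = k = sec φ = 1/cos φ.
Areal scale = k² = sec²φ = 1/cos²(52.2°) = 1/0.6129² = 2.662.
True area = apparent / (areal scale) = 162000 / 2.662 ≈ 60900 km².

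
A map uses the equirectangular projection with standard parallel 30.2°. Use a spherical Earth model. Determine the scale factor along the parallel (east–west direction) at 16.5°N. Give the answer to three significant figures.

0.901

In the equirectangular projection with standard parallel φ₀ = 30.2° (x = Rλ cos φ₀, y = Rφ), meridians are true-scale (h = 1) and the parallel scale is k = cos φ₀ / cos φ.
k = cos 30.2° / cos 16.5° = 0.8643/0.9588 = 0.9014.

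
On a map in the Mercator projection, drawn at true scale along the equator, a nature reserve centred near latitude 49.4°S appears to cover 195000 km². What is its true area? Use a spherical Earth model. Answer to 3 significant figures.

82600 km²

For Mercator, h = k = sec φ (a conformal cylindrical projection has a single point scale, 1/cos φ).
Areal scale = k² = sec²φ = 1/cos²(49.4°) = 1/0.6508² = 2.361.
True area = apparent / (areal scale) = 195000 / 2.361 ≈ 82600 km².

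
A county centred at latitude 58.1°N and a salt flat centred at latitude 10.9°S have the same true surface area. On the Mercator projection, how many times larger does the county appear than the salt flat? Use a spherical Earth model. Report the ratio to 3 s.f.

Mercator areal scale is sec²φ.
At 58.1°: sec²(58.1°) = 1/0.5284² = 3.581.
At 10.9°: sec²(10.9°) = 1/0.9820² = 1.037.
Ratio = 3.581/1.037 = cos²(10.9°)/cos²(58.1°) ≈ 3.45.

3.45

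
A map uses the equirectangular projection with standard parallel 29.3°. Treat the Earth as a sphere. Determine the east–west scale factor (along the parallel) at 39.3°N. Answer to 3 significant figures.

In the equirectangular projection with standard parallel φ₀ = 29.3° (x = Rλ cos φ₀, y = Rφ), meridians are true-scale (h = 1) and the parallel scale is k = cos φ₀ / cos φ.
k = cos 29.3° / cos 39.3° = 0.8721/0.7738 = 1.127.

1.13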